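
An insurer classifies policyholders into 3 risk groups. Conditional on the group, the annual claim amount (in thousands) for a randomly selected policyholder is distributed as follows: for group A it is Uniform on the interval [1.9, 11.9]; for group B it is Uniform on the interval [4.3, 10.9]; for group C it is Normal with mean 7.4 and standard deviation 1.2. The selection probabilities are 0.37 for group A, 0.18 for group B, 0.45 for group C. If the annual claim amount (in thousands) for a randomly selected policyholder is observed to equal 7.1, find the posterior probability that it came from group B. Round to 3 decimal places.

Likelihoods f(7.1 | ·): A: 0.1; B: 0.151515; C: 0.322223.
Posterior ∝ prior × likelihood. Numerator for B: 0.18·0.151515 = 0.0272727.
Normalizing constant: 0.37·0.1 + 0.18·0.151515 + 0.45·0.322223 = 0.209273.
P(B | observation) = 0.0272727 / 0.209273 = 0.130321.

0.130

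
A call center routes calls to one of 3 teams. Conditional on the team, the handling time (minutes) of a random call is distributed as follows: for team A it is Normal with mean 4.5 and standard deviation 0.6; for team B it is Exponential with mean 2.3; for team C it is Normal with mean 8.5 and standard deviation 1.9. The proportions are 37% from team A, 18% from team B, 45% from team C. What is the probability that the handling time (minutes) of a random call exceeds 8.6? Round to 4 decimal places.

Conditional on each team, P(X > 8.6): A: 4.14824e-12; B: 0.0237748; C: 0.479013.
By total probability, P(X > 8.6) = 0.37·4.14824e-12 + 0.18·0.0237748 + 0.45·0.479013 = 0.219835.

0.2198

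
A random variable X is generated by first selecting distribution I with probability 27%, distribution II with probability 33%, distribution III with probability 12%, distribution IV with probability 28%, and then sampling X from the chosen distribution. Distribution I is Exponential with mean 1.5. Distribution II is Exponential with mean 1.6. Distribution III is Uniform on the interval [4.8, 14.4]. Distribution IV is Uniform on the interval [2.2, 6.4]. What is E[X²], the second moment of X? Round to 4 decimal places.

20.4742

For each component E[X²] = Var + (mean)², giving I: 4.5; II: 5.12; III: 99.84; IV: 19.96.
Overall E[X²] = 0.27·4.5 + 0.33·5.12 + 0.12·99.84 + 0.28·19.96 = 20.4742.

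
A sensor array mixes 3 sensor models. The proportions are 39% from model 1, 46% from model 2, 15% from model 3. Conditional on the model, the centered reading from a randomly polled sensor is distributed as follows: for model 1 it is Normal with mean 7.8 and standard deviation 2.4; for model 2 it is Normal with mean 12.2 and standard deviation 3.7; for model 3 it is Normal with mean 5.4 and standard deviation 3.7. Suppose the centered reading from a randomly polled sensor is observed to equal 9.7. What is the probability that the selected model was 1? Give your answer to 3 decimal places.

0.498

Likelihoods f(9.7 | ·): 1: 0.121508; 2: 0.0858168; 3: 0.0548813.
Posterior ∝ prior × likelihood. Numerator for 1: 0.39·0.121508 = 0.0473881.
Normalizing constant: 0.39·0.121508 + 0.46·0.0858168 + 0.15·0.0548813 = 0.0950961.
P(1 | observation) = 0.0473881 / 0.0950961 = 0.498318.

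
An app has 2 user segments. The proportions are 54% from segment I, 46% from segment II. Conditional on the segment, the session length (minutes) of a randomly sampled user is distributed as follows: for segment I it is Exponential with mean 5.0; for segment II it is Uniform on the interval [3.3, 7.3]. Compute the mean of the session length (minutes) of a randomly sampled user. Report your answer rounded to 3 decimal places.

Component means — I: 5; II: 5.3.
E[X] = 0.54·5 + 0.46·5.3 = 5.138.

5.138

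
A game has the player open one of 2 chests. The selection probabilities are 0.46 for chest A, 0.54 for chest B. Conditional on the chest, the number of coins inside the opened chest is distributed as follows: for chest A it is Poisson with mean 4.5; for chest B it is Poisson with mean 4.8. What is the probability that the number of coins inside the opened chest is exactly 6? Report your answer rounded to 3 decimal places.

0.134

Conditional on each chest, P(X = 6): A: 0.12812; B: 0.139798.
By total probability, P(X = 6) = 0.46·0.12812 + 0.54·0.139798 = 0.134426.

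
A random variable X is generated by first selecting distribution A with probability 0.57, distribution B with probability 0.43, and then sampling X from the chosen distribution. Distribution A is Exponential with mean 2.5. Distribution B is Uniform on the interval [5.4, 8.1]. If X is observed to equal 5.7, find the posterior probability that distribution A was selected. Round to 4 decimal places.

Likelihoods f(5.7 | ·): A: 0.0409137; B: 0.37037.
Posterior ∝ prior × likelihood. Numerator for A: 0.57·0.0409137 = 0.0233208.
Normalizing constant: 0.57·0.0409137 + 0.43·0.37037 = 0.18258.
P(A | observation) = 0.0233208 / 0.18258 = 0.127729.

0.1277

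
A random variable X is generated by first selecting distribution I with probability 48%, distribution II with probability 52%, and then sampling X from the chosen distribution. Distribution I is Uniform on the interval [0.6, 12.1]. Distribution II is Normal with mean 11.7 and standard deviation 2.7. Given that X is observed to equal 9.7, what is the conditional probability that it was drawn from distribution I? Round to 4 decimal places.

0.4168

Likelihoods f(9.7 | ·): I: 0.0869565; II: 0.112305.
Posterior ∝ prior × likelihood. Numerator for I: 0.48·0.0869565 = 0.0417391.
Normalizing constant: 0.48·0.0869565 + 0.52·0.112305 = 0.100138.
P(I | observation) = 0.0417391 / 0.100138 = 0.416818.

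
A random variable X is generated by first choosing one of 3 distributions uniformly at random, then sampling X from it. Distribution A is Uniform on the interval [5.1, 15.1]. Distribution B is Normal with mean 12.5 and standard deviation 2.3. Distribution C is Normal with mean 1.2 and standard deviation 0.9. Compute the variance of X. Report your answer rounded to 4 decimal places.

28.4400

Per component, A: μ=10.1, E[X²]=110.343; B: μ=12.5, E[X²]=161.54; C: μ=1.2, E[X²]=2.25.
E[X] = 0.333333·10.1 + 0.333333·12.5 + 0.333333·1.2 = 7.93333.
E[X²] = 0.333333·110.343 + 0.333333·161.54 + 0.333333·2.25 = 91.3778.
Var(X) = E[X²] − (E[X])² = 91.3778 − 62.9378 = 28.44.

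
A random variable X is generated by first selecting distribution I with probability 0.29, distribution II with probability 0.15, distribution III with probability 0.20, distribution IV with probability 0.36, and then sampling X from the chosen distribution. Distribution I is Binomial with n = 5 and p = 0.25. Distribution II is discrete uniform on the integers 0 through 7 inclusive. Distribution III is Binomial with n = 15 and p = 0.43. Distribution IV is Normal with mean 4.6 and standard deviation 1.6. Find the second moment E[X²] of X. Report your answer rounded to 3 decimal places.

20.945

For each component E[X²] = Var + (mean)², giving I: 2.5; II: 17.5; III: 45.279; IV: 23.72.
Overall E[X²] = 0.29·2.5 + 0.15·17.5 + 0.2·45.279 + 0.36·23.72 = 20.945.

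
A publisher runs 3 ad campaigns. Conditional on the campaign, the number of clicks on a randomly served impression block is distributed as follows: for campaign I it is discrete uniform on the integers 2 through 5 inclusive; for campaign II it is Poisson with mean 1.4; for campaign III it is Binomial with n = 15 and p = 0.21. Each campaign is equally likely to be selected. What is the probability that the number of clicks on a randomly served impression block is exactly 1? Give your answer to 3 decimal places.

0.154

Conditional on each campaign, P(X = 1): I: 0; II: 0.345236; III: 0.116169.
By total probability, P(X = 1) = 0.333333·0 + 0.333333·0.345236 + 0.333333·0.116169 = 0.153802.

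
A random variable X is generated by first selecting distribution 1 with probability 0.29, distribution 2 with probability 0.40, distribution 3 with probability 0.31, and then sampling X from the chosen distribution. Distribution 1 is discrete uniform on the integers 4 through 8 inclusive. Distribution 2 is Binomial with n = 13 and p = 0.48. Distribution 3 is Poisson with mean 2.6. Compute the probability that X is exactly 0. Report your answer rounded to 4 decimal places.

Conditional on each component, P(X = 0): 1: 0; 2: 0.000203256; 3: 0.0742736.
By total probability, P(X = 0) = 0.29·0 + 0.4·0.000203256 + 0.31·0.0742736 = 0.0231061.

0.0231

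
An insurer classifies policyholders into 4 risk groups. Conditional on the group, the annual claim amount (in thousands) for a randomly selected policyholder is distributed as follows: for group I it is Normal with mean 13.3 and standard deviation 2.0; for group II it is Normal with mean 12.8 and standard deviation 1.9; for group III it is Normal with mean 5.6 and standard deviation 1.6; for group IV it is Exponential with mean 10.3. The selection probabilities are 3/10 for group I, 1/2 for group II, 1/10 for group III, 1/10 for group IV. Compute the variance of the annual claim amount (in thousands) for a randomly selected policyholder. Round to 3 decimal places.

Per component, I: μ=13.3, E[X²]=180.89; II: μ=12.8, E[X²]=167.45; III: μ=5.6, E[X²]=33.92; IV: μ=10.3, E[X²]=212.18.
E[X] = 0.3·13.3 + 0.5·12.8 + 0.1·5.6 + 0.1·10.3 = 11.98.
E[X²] = 0.3·180.89 + 0.5·167.45 + 0.1·33.92 + 0.1·212.18 = 162.602.
Var(X) = E[X²] − (E[X])² = 162.602 − 143.52 = 19.0816.

19.082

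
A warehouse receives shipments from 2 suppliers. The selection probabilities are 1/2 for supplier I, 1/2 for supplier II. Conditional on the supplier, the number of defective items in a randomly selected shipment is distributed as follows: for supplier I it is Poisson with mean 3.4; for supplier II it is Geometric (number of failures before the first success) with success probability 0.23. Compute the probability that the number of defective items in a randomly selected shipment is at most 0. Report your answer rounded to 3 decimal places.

Conditional on each supplier, P(X ≤ 0): I: 0.0333733; II: 0.23.
By total probability, P(X ≤ 0) = 0.5·0.0333733 + 0.5·0.23 = 0.131687.

0.132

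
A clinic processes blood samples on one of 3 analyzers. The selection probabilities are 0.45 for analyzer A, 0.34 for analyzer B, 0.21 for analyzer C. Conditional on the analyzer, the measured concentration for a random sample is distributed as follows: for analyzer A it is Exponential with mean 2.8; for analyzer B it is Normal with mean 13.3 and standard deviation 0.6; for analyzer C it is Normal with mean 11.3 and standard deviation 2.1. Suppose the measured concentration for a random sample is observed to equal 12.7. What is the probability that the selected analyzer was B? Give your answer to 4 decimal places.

0.8029

Likelihoods f(12.7 | ·): A: 0.0038283; B: 0.403285; C: 0.152118.
Posterior ∝ prior × likelihood. Numerator for B: 0.34·0.403285 = 0.137117.
Normalizing constant: 0.45·0.0038283 + 0.34·0.403285 + 0.21·0.152118 = 0.170784.
P(B | observation) = 0.137117 / 0.170784 = 0.802865.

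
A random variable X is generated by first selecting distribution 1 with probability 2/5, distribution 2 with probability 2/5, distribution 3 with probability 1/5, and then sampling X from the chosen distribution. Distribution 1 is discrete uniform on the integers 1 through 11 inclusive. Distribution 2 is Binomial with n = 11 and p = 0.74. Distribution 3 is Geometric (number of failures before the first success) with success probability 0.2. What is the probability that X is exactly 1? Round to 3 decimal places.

Conditional on each component, P(X = 1): 1: 0.0909091; 2: 1.1491e-05; 3: 0.16.
By total probability, P(X = 1) = 0.4·0.0909091 + 0.4·1.1491e-05 + 0.2·0.16 = 0.0683682.

0.068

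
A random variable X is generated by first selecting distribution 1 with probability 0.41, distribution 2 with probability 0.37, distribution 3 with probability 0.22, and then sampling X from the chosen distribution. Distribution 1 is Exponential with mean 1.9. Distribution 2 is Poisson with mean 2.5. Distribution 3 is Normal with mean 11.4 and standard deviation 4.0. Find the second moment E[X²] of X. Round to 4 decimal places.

For each component E[X²] = Var + (mean)², giving 1: 7.22; 2: 8.75; 3: 145.96.
Overall E[X²] = 0.41·7.22 + 0.37·8.75 + 0.22·145.96 = 38.3089.

38.3089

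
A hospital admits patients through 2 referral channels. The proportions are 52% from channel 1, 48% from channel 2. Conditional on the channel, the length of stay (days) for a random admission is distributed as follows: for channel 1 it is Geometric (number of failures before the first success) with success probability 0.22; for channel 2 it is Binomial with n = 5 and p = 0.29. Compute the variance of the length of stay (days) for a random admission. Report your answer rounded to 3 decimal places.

Per component, 1: μ=3.54545, E[X²]=28.686; 2: μ=1.45, E[X²]=3.132.
E[X] = 0.52·3.54545 + 0.48·1.45 = 2.53964.
E[X²] = 0.52·28.686 + 0.48·3.132 = 16.4201.
Var(X) = E[X²] − (E[X])² = 16.4201 − 6.44975 = 9.9703.

9.970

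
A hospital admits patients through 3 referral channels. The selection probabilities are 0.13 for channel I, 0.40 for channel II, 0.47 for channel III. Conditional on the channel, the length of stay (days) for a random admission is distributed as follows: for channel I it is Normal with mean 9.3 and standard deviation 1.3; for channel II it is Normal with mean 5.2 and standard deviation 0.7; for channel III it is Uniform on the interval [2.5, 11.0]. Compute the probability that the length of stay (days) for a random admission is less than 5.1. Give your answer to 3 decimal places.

0.321

Conditional on each channel, P(X < 5.1): I: 0.000617288; II: 0.443202; III: 0.305882.
By total probability, P(X < 5.1) = 0.13·0.000617288 + 0.4·0.443202 + 0.47·0.305882 = 0.321126.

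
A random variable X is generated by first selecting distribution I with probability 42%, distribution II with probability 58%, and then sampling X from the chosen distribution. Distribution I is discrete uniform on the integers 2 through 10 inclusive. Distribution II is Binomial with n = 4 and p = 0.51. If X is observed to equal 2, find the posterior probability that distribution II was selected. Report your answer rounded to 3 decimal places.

Likelihoods P(X=2 | ·): I: 0.111111; II: 0.3747.
Posterior ∝ prior × likelihood. Numerator for II: 0.58·0.3747 = 0.217326.
Normalizing constant: 0.42·0.111111 + 0.58·0.3747 = 0.263993.
P(II | observation) = 0.217326 / 0.263993 = 0.823227.

0.823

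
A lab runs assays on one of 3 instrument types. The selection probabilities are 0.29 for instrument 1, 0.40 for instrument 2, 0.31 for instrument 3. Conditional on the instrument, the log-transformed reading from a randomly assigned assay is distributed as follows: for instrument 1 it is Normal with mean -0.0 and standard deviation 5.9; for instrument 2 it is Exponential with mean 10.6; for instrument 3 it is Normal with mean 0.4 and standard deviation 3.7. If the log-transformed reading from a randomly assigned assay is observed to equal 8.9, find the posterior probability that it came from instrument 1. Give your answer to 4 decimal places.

0.2517

Likelihoods f(8.9 | ·): 1: 0.0216741; 2: 0.0407428; 3: 0.00770367.
Posterior ∝ prior × likelihood. Numerator for 1: 0.29·0.0216741 = 0.00628548.
Normalizing constant: 0.29·0.0216741 + 0.4·0.0407428 + 0.31·0.00770367 = 0.0249707.
P(1 | observation) = 0.00628548 / 0.0249707 = 0.251714.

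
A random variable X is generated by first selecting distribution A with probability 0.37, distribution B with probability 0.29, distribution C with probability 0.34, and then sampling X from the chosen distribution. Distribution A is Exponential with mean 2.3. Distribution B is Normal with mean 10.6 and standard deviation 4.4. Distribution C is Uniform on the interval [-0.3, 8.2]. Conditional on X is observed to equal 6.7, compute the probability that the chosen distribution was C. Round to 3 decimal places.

0.602

Likelihoods f(6.7 | ·): A: 0.0236131; B: 0.061215; C: 0.117647.
Posterior ∝ prior × likelihood. Numerator for C: 0.34·0.117647 = 0.04.
Normalizing constant: 0.37·0.0236131 + 0.29·0.061215 + 0.34·0.117647 = 0.0664892.
P(C | observation) = 0.04 / 0.0664892 = 0.601601.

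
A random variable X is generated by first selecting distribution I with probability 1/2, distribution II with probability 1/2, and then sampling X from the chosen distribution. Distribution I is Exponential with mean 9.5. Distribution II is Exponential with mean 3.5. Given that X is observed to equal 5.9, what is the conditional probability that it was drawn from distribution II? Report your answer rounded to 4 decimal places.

Likelihoods f(5.9 | ·): I: 0.0565662; II: 0.0529463.
Posterior ∝ prior × likelihood. Numerator for II: 0.5·0.0529463 = 0.0264731.
Normalizing constant: 0.5·0.0565662 + 0.5·0.0529463 = 0.0547562.
P(II | observation) = 0.0264731 / 0.0547562 = 0.483473.

0.4835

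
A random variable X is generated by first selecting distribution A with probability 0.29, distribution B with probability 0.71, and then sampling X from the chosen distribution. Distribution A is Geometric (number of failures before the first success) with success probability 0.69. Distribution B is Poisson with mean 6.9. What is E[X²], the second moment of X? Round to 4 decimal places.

38.9495

For each component E[X²] = Var + (mean)², giving A: 0.852972; B: 54.51.
Overall E[X²] = 0.29·0.852972 + 0.71·54.51 = 38.9495.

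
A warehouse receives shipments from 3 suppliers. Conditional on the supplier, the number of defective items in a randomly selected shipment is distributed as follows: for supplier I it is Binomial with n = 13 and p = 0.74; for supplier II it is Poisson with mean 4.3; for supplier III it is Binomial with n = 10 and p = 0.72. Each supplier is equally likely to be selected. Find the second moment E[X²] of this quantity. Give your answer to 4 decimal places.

57.2305

For each component E[X²] = Var + (mean)², giving I: 95.0456; II: 22.79; III: 53.856.
Overall E[X²] = 0.333333·95.0456 + 0.333333·22.79 + 0.333333·53.856 = 57.2305.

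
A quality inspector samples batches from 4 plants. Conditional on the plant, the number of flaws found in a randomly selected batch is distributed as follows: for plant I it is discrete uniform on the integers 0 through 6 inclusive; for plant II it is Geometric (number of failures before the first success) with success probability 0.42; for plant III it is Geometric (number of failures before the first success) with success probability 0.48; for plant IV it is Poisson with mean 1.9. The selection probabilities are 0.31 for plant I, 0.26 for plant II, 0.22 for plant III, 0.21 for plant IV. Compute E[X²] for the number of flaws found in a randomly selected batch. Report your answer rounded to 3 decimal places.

7.293

For each component E[X²] = Var + (mean)², giving I: 13; II: 5.19501; III: 3.43056; IV: 5.51.
Overall E[X²] = 0.31·13 + 0.26·5.19501 + 0.22·3.43056 + 0.21·5.51 = 7.29253.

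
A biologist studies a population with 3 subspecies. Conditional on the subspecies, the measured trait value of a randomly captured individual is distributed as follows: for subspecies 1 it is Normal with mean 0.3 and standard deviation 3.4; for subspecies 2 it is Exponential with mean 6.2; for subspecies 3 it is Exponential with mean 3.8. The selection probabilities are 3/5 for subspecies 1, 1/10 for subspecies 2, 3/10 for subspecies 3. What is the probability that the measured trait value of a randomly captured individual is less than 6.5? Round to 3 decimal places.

Conditional on each subspecies, P(X < 6.5): 1: 0.965888; 2: 0.649497; 3: 0.819229.
By total probability, P(X < 6.5) = 0.6·0.965888 + 0.1·0.649497 + 0.3·0.819229 = 0.890252.

0.890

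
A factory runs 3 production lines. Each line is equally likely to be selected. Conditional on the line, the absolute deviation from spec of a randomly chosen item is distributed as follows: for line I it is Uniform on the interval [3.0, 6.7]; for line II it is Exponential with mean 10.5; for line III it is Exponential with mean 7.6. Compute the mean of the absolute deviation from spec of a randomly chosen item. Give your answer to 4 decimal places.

7.6500

Component means — I: 4.85; II: 10.5; III: 7.6.
E[X] = 0.333333·4.85 + 0.333333·10.5 + 0.333333·7.6 = 7.65.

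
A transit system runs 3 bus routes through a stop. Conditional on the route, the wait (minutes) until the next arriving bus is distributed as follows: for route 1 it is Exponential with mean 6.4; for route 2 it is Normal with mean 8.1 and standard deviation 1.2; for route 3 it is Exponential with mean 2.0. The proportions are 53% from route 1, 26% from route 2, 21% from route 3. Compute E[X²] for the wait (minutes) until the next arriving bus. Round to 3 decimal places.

62.531

For each component E[X²] = Var + (mean)², giving 1: 81.92; 2: 67.05; 3: 8.
Overall E[X²] = 0.53·81.92 + 0.26·67.05 + 0.21·8 = 62.5306.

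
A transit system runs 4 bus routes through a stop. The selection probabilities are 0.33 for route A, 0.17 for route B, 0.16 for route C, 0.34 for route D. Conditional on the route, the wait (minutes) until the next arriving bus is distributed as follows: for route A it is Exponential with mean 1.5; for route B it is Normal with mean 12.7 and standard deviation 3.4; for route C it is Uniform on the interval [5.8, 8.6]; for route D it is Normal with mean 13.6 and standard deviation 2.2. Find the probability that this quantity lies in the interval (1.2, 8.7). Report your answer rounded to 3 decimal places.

0.332

Conditional on each route, P(1.2 < X < 8.7): A: 0.446301; B: 0.119344; C: 1; D: 0.0129645.
By total probability, P(1.2 < X < 8.7) = 0.33·0.446301 + 0.17·0.119344 + 0.16·1 + 0.34·0.0129645 = 0.331976.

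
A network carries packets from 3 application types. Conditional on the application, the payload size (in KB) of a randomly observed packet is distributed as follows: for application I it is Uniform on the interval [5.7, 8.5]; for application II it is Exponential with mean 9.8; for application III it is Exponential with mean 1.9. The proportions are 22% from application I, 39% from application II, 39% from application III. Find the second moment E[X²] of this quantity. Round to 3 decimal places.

For each component E[X²] = Var + (mean)², giving I: 51.0633; II: 192.08; III: 7.22.
Overall E[X²] = 0.22·51.0633 + 0.39·192.08 + 0.39·7.22 = 88.9609.

88.961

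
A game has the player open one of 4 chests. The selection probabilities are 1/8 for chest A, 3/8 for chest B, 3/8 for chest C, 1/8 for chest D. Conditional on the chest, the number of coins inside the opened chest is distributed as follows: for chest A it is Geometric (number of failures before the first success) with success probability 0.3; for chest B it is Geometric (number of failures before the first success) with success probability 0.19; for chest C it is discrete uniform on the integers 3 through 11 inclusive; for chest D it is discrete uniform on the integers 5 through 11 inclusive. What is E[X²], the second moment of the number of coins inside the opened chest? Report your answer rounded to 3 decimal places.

46.257

For each component E[X²] = Var + (mean)², giving A: 13.2222; B: 40.6122; C: 55.6667; D: 68.
Overall E[X²] = 0.125·13.2222 + 0.375·40.6122 + 0.375·55.6667 + 0.125·68 = 46.2573.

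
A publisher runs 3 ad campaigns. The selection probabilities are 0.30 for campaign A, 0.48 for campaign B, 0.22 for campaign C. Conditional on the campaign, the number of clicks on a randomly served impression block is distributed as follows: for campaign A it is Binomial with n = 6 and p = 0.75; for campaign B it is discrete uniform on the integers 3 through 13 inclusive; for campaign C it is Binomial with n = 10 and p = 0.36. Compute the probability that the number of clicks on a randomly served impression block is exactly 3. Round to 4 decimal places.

Conditional on each campaign, P(X = 3): A: 0.131836; B: 0.0909091; C: 0.246234.
By total probability, P(X = 3) = 0.3·0.131836 + 0.48·0.0909091 + 0.22·0.246234 = 0.137359.

0.1374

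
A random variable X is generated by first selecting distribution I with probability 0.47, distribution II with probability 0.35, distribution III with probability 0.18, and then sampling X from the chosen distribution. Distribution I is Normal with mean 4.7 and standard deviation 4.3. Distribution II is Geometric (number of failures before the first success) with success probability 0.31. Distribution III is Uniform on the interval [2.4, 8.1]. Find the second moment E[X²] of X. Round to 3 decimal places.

28.768

For each component E[X²] = Var + (mean)², giving I: 40.58; II: 12.1342; III: 30.27.
Overall E[X²] = 0.47·40.58 + 0.35·12.1342 + 0.18·30.27 = 28.7682.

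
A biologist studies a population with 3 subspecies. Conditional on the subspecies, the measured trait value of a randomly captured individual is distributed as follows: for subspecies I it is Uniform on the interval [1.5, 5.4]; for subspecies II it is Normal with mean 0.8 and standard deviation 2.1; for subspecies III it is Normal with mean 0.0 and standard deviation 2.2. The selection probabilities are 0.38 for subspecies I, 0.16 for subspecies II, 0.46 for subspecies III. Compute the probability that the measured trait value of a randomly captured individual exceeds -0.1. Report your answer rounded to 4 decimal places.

0.7249

Conditional on each subspecies, P(X > -0.1): I: 1; II: 0.665882; III: 0.518127.
By total probability, P(X > -0.1) = 0.38·1 + 0.16·0.665882 + 0.46·0.518127 = 0.72488.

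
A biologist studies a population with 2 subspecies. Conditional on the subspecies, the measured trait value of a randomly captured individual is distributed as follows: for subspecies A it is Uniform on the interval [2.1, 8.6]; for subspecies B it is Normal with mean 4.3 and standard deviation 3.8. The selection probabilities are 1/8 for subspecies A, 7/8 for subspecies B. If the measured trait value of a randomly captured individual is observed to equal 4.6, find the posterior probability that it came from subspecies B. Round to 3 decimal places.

0.826

Likelihoods f(4.6 | ·): A: 0.153846; B: 0.104658.
Posterior ∝ prior × likelihood. Numerator for B: 0.875·0.104658 = 0.0915759.
Normalizing constant: 0.125·0.153846 + 0.875·0.104658 = 0.110807.
P(B | observation) = 0.0915759 / 0.110807 = 0.826448.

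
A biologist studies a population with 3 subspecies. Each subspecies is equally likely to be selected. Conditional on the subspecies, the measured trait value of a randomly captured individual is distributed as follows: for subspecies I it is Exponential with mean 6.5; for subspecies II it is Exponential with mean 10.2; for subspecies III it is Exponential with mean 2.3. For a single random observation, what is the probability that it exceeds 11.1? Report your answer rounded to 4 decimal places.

0.1754

Conditional on each subspecies, P(X > 11.1): I: 0.181284; II: 0.33681; III: 0.00801783.
By total probability, P(X > 11.1) = 0.333333·0.181284 + 0.333333·0.33681 + 0.333333·0.00801783 = 0.175371.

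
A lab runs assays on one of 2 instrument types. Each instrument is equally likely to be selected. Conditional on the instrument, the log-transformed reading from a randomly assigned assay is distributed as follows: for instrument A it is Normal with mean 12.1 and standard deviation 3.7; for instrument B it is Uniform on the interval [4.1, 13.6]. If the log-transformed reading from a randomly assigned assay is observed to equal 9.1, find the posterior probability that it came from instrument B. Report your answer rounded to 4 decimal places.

0.5756

Likelihoods f(9.1 | ·): A: 0.0776163; B: 0.105263.
Posterior ∝ prior × likelihood. Numerator for B: 0.5·0.105263 = 0.0526316.
Normalizing constant: 0.5·0.0776163 + 0.5·0.105263 = 0.0914397.
P(B | observation) = 0.0526316 / 0.0914397 = 0.575588.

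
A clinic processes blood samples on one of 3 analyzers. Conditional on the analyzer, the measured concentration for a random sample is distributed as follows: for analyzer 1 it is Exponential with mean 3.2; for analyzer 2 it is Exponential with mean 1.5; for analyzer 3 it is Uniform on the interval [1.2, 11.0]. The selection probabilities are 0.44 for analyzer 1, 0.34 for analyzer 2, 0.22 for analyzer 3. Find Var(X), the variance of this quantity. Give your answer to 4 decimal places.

Per component, 1: μ=3.2, E[X²]=20.48; 2: μ=1.5, E[X²]=4.5; 3: μ=6.1, E[X²]=45.2133.
E[X] = 0.44·3.2 + 0.34·1.5 + 0.22·6.1 = 3.26.
E[X²] = 0.44·20.48 + 0.34·4.5 + 0.22·45.2133 = 20.4881.
Var(X) = E[X²] − (E[X])² = 20.4881 − 10.6276 = 9.86053.

9.8605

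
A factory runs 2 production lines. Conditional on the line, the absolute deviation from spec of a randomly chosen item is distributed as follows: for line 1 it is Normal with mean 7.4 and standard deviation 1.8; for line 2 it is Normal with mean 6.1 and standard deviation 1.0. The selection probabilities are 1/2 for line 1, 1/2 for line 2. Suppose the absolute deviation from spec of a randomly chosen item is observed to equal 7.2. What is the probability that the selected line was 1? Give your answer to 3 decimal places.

0.503

Likelihoods f(7.2 | ·): 1: 0.220271; 2: 0.217852.
Posterior ∝ prior × likelihood. Numerator for 1: 0.5·0.220271 = 0.110135.
Normalizing constant: 0.5·0.220271 + 0.5·0.217852 = 0.219061.
P(1 | observation) = 0.110135 / 0.219061 = 0.50276.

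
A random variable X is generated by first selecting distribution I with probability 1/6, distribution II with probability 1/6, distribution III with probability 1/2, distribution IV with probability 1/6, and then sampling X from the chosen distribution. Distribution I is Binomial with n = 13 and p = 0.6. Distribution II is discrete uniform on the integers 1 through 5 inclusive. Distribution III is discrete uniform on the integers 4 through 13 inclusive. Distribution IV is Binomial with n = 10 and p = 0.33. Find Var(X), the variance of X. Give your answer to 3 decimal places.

11.367

Per component, I: μ=7.8, E[X²]=63.96; II: μ=3, E[X²]=11; III: μ=8.5, E[X²]=80.5; IV: μ=3.3, E[X²]=13.101.
E[X] = 0.166667·7.8 + 0.166667·3 + 0.5·8.5 + 0.166667·3.3 = 6.6.
E[X²] = 0.166667·63.96 + 0.166667·11 + 0.5·80.5 + 0.166667·13.101 = 54.9268.
Var(X) = E[X²] − (E[X])² = 54.9268 − 43.56 = 11.3668.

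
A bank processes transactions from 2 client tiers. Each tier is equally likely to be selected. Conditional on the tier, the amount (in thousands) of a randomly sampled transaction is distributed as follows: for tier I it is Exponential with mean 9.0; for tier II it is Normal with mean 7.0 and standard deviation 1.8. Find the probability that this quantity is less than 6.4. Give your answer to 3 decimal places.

Conditional on each tier, P(X < 6.4): I: 0.508902; II: 0.369441.
By total probability, P(X < 6.4) = 0.5·0.508902 + 0.5·0.369441 = 0.439172.

0.439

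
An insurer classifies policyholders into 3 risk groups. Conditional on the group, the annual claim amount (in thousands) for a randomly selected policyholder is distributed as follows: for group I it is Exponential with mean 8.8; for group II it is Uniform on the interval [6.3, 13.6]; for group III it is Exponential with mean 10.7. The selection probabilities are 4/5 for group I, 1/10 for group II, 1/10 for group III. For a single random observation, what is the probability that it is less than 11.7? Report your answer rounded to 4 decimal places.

Conditional on each group, P(X < 11.7): I: 0.735402; II: 0.739726; III: 0.664944.
By total probability, P(X < 11.7) = 0.8·0.735402 + 0.1·0.739726 + 0.1·0.664944 = 0.728789.

0.7288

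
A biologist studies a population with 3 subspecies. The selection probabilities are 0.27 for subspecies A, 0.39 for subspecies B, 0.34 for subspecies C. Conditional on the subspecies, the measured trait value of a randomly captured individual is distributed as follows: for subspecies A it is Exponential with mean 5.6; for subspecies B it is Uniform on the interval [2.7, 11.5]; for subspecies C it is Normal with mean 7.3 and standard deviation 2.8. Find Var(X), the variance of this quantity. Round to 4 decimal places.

14.1571

Per component, A: μ=5.6, E[X²]=62.72; B: μ=7.1, E[X²]=56.8633; C: μ=7.3, E[X²]=61.13.
E[X] = 0.27·5.6 + 0.39·7.1 + 0.34·7.3 = 6.763.
E[X²] = 0.27·62.72 + 0.39·56.8633 + 0.34·61.13 = 59.8953.
Var(X) = E[X²] − (E[X])² = 59.8953 − 45.7382 = 14.1571.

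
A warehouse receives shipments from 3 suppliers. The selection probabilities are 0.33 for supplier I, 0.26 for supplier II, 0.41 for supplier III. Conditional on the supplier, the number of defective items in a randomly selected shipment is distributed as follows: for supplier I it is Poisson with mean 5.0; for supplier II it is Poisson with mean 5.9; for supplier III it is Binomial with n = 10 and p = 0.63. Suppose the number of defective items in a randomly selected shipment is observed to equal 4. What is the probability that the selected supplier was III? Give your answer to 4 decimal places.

0.2705

Likelihoods P(X=4 | ·): I: 0.175467; II: 0.138312; III: 0.0848774.
Posterior ∝ prior × likelihood. Numerator for III: 0.41·0.0848774 = 0.0347997.
Normalizing constant: 0.33·0.175467 + 0.26·0.138312 + 0.41·0.0848774 = 0.128665.
P(III | observation) = 0.0347997 / 0.128665 = 0.270468.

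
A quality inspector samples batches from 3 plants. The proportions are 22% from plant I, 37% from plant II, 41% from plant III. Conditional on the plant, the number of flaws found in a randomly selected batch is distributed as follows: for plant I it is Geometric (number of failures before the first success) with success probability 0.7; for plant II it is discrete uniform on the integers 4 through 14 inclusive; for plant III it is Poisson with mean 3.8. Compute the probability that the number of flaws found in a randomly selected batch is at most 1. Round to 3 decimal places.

0.244

Conditional on each plant, P(X ≤ 1): I: 0.91; II: 0; III: 0.10738.
By total probability, P(X ≤ 1) = 0.22·0.91 + 0.37·0 + 0.41·0.10738 = 0.244226.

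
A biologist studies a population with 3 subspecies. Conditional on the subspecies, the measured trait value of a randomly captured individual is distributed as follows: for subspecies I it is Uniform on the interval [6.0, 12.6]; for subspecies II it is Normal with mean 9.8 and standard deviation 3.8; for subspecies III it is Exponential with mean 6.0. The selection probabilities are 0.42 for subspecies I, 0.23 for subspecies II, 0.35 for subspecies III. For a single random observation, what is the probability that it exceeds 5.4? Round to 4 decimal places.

0.7639

Conditional on each subspecies, P(X > 5.4): I: 1; II: 0.876547; III: 0.40657.
By total probability, P(X > 5.4) = 0.42·1 + 0.23·0.876547 + 0.35·0.40657 = 0.763905.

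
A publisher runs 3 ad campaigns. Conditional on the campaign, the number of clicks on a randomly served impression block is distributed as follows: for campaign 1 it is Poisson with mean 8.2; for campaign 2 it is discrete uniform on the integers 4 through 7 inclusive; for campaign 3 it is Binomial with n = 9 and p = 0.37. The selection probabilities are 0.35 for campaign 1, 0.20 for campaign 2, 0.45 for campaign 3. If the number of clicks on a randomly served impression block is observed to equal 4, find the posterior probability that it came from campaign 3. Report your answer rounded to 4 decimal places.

Likelihoods P(X=4 | ·): 1: 0.0517404; 2: 0.25; 3: 0.234358.
Posterior ∝ prior × likelihood. Numerator for 3: 0.45·0.234358 = 0.105461.
Normalizing constant: 0.35·0.0517404 + 0.2·0.25 + 0.45·0.234358 = 0.17357.
P(3 | observation) = 0.105461 / 0.17357 = 0.607599.

0.6076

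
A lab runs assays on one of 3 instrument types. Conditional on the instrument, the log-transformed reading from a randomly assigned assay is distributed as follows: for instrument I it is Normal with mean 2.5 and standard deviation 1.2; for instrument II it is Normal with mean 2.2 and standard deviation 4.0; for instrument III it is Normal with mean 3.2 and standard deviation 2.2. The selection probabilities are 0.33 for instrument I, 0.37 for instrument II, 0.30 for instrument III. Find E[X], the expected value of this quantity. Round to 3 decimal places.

2.599

Component means — I: 2.5; II: 2.2; III: 3.2.
E[X] = 0.33·2.5 + 0.37·2.2 + 0.3·3.2 = 2.599.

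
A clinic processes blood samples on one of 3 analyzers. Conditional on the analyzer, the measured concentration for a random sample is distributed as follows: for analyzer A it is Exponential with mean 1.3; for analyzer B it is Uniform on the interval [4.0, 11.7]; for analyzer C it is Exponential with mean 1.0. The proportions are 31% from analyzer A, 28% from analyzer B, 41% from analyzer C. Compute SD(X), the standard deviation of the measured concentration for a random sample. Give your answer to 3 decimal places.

3.382

Per component, A: μ=1.3, E[X²]=3.38; B: μ=7.85, E[X²]=66.5633; C: μ=1, E[X²]=2.
E[X] = 0.31·1.3 + 0.28·7.85 + 0.41·1 = 3.011.
E[X²] = 0.31·3.38 + 0.28·66.5633 + 0.41·2 = 20.5055.
Var(X) = E[X²] − (E[X])² = 20.5055 − 9.06612 = 11.4394.
SD(X) = √11.4394 = 3.38222.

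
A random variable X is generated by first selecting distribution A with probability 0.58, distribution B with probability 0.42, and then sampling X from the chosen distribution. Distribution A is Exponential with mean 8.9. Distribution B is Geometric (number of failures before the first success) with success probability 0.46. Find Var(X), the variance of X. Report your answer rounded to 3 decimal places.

Per component, A: μ=8.9, E[X²]=158.42; B: μ=1.17391, E[X²]=3.93006.
E[X] = 0.58·8.9 + 0.42·1.17391 = 5.65504.
E[X²] = 0.58·158.42 + 0.42·3.93006 = 93.5342.
Var(X) = E[X²] − (E[X])² = 93.5342 − 31.9795 = 61.5547.

61.555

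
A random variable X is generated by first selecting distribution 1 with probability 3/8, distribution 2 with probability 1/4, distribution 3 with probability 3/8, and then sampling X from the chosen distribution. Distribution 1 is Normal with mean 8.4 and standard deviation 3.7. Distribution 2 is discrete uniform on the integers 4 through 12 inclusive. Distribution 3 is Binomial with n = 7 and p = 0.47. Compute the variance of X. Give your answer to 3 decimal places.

Per component, 1: μ=8.4, E[X²]=84.25; 2: μ=8, E[X²]=70.6667; 3: μ=3.29, E[X²]=12.5678.
E[X] = 0.375·8.4 + 0.25·8 + 0.375·3.29 = 6.38375.
E[X²] = 0.375·84.25 + 0.25·70.6667 + 0.375·12.5678 = 53.9733.
Var(X) = E[X²] − (E[X])² = 53.9733 − 40.7523 = 13.2211.

13.221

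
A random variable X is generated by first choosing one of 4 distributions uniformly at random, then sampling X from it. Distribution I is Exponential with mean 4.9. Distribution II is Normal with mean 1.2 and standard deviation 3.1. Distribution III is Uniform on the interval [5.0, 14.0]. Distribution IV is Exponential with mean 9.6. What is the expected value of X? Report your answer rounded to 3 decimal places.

Component means — I: 4.9; II: 1.2; III: 9.5; IV: 9.6.
E[X] = 0.25·4.9 + 0.25·1.2 + 0.25·9.5 + 0.25·9.6 = 6.3.

6.300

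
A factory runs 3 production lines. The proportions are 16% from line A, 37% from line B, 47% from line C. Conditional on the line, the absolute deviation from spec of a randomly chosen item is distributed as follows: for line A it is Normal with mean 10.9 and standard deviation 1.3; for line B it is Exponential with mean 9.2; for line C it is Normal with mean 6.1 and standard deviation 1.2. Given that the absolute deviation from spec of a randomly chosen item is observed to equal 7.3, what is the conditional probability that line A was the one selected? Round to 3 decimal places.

0.009

Likelihoods f(7.3 | ·): A: 0.0066335; B: 0.0491597; C: 0.201642.
Posterior ∝ prior × likelihood. Numerator for A: 0.16·0.0066335 = 0.00106136.
Normalizing constant: 0.16·0.0066335 + 0.37·0.0491597 + 0.47·0.201642 = 0.114022.
P(A | observation) = 0.00106136 / 0.114022 = 0.00930836.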